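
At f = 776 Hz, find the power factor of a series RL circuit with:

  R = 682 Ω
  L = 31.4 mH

Step 1 — Angular frequency: ω = 2π·f = 2π·776 = 4876 rad/s.
Step 2 — Component impedances:
  R: Z = R = 682 Ω
  L: Z = jωL = j·4876·0.0314 = 0 + j153.1 Ω
Step 3 — Series combination: Z_total = R + L = 682 + j153.1 Ω = 699∠12.7° Ω.
Step 4 — Power factor: PF = cos(φ) = Re(Z)/|Z| = 682/699 = 0.9757.
Step 5 — Type: Im(Z) = 153.1 ⇒ lagging (phase φ = 12.7°).

PF = 0.9757 (lagging, φ = 12.7°)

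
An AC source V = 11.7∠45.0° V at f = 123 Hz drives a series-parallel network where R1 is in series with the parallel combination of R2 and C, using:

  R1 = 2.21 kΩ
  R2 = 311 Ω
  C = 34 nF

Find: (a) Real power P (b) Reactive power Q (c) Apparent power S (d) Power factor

Step 1 — Angular frequency: ω = 2π·f = 2π·123 = 772.8 rad/s.
Step 2 — Component impedances:
  R1: Z = R = 2210 Ω
  R2: Z = R = 311 Ω
  C: Z = 1/(jωC) = -j/(ω·C) = 0 - j3.806e+04 Ω
Step 3 — Parallel branch: R2 || C = 1/(1/R2 + 1/C) = 311 - j2.541 Ω.
Step 4 — Series with R1: Z_total = R1 + (R2 || C) = 2521 - j2.541 Ω = 2521∠-0.1° Ω.
Step 5 — Source phasor: V = 11.7∠45.0° V = 8.273 + j8.273 V.
Step 6 — Current: I = V / Z = 0.003278 + j0.003285 A = 0.004641∠45.1° A.
Step 7 — Complex power: S = V·I* = 0.0543 - j5.474e-05 VA.
Step 8 — Real power: P = Re(S) = 0.0543 W.
Step 9 — Reactive power: Q = Im(S) = -5.474e-05 VAR.
Step 10 — Apparent power: |S| = 0.0543 VA.
Step 11 — Power factor: PF = P/|S| = 1 (leading).

(a) P = 0.0543 W  (b) Q = -5.474e-05 VAR  (c) S = 0.0543 VA  (d) PF = 1 (leading)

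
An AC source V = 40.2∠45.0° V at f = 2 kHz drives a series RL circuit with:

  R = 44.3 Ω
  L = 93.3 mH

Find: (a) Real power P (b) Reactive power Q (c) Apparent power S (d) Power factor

Step 1 — Angular frequency: ω = 2π·f = 2π·2000 = 1.257e+04 rad/s.
Step 2 — Component impedances:
  R: Z = R = 44.3 Ω
  L: Z = jωL = j·1.257e+04·0.0933 = 0 + j1172 Ω
Step 3 — Series combination: Z_total = R + L = 44.3 + j1172 Ω = 1173∠87.8° Ω.
Step 4 — Source phasor: V = 40.2∠45.0° V = 28.43 + j28.43 V.
Step 5 — Current: I = V / Z = 0.02513 - j0.0233 A = 0.03426∠-42.8° A.
Step 6 — Complex power: S = V·I* = 0.05201 + j1.376 VA.
Step 7 — Real power: P = Re(S) = 0.05201 W.
Step 8 — Reactive power: Q = Im(S) = 1.376 VAR.
Step 9 — Apparent power: |S| = 1.377 VA.
Step 10 — Power factor: PF = P/|S| = 0.03776 (lagging).

(a) P = 0.05201 W  (b) Q = 1.376 VAR  (c) S = 1.377 VA  (d) PF = 0.03776 (lagging)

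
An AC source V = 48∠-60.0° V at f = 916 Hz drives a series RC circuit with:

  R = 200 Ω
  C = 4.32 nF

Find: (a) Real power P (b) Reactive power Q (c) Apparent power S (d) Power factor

Step 1 — Angular frequency: ω = 2π·f = 2π·916 = 5755 rad/s.
Step 2 — Component impedances:
  R: Z = R = 200 Ω
  C: Z = 1/(jωC) = -j/(ω·C) = 0 - j4.022e+04 Ω
Step 3 — Series combination: Z_total = R + C = 200 - j4.022e+04 Ω = 4.022e+04∠-89.7° Ω.
Step 4 — Source phasor: V = 48∠-60.0° V = 24 - j41.57 V.
Step 5 — Current: I = V / Z = 0.001036 + j0.0005916 A = 0.001193∠29.7° A.
Step 6 — Complex power: S = V·I* = 0.0002849 - j0.05728 VA.
Step 7 — Real power: P = Re(S) = 0.0002849 W.
Step 8 — Reactive power: Q = Im(S) = -0.05728 VAR.
Step 9 — Apparent power: |S| = 0.05728 VA.
Step 10 — Power factor: PF = P/|S| = 0.004973 (leading).

(a) P = 0.0002849 W  (b) Q = -0.05728 VAR  (c) S = 0.05728 VA  (d) PF = 0.004973 (leading)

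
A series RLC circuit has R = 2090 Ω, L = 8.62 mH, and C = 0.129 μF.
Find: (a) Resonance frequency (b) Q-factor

Step 1 — Resonance condition Im(Z)=0 gives ω₀ = 1/√(LC).
Step 2 — ω₀ = 1/√(0.00862·1.29e-07) = 2.999e+04 rad/s.
Step 3 — f₀ = ω₀/(2π) = 4773 Hz.
Step 4 — Series Q: Q = ω₀L/R = 2.999e+04·0.00862/2090 = 0.1237.

(a) f₀ = 4773 Hz  (b) Q = 0.1237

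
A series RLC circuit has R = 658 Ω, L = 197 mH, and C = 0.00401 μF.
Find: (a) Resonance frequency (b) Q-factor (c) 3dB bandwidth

Step 1 — Resonance condition Im(Z)=0 gives ω₀ = 1/√(LC).
Step 2 — ω₀ = 1/√(0.197·4.01e-09) = 3.558e+04 rad/s.
Step 3 — f₀ = ω₀/(2π) = 5663 Hz.
Step 4 — Series Q: Q = ω₀L/R = 3.558e+04·0.197/658 = 10.65.
Step 5 — 3dB bandwidth: Δω = ω₀/Q = 3340 rad/s; BW = Δω/(2π) = 531.6 Hz.

(a) f₀ = 5663 Hz  (b) Q = 10.65  (c) BW = 531.6 Hz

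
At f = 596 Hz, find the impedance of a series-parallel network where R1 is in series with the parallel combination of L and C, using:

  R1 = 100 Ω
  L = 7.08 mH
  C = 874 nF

Step 1 — Angular frequency: ω = 2π·f = 2π·596 = 3745 rad/s.
Step 2 — Component impedances:
  R1: Z = R = 100 Ω
  L: Z = jωL = j·3745·0.00708 = 0 + j26.51 Ω
  C: Z = 1/(jωC) = -j/(ω·C) = 0 - j305.5 Ω
Step 3 — Parallel branch: L || C = 1/(1/L + 1/C) = 0 + j29.03 Ω.
Step 4 — Series with R1: Z_total = R1 + (L || C) = 100 + j29.03 Ω = 104.1∠16.2° Ω.

Z = 100 + j29.03 Ω = 104.1∠16.2° Ω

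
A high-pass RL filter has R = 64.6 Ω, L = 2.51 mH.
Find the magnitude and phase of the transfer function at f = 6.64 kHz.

Step 1 — Angular frequency: ω = 2π·6640 = 4.172e+04 rad/s.
Step 2 — Transfer function: H(jω) = jωL/(R + jωL).
Step 3 — Numerator jωL = j·104.7; denominator R + jωL = 64.6 + j104.7.
Step 4 — H = 0.7243 + j0.4468.
Step 5 — Magnitude: |H| = 0.8511 (-1.4 dB); phase: φ = 31.7°.

|H| = 0.8511 (-1.4 dB), φ = 31.7°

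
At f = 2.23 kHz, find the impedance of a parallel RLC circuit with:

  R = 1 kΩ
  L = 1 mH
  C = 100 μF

Step 1 — Angular frequency: ω = 2π·f = 2π·2230 = 1.401e+04 rad/s.
Step 2 — Component impedances:
  R: Z = R = 1000 Ω
  L: Z = jωL = j·1.401e+04·0.001 = 0 + j14.01 Ω
  C: Z = 1/(jωC) = -j/(ω·C) = 0 - j0.7137 Ω
Step 3 — Parallel combination: 1/Z_total = 1/R + 1/L + 1/C; Z_total = 0.0005655 - j0.752 Ω = 0.752∠-90.0° Ω.

Z = 0.0005655 - j0.752 Ω = 0.752∠-90.0° Ω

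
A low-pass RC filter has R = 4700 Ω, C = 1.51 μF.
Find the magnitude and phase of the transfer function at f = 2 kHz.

Step 1 — Angular frequency: ω = 2π·2000 = 1.257e+04 rad/s.
Step 2 — Transfer function: H(jω) = 1/(1 + jωRC).
Step 3 — Denominator: 1 + jωRC = 1 + j·1.257e+04·4700·1.51e-06 = 1 + j89.18.
Step 4 — H = 0.0001257 - j0.01121.
Step 5 — Magnitude: |H| = 0.01121 (-39.0 dB); phase: φ = -89.4°.

|H| = 0.01121 (-39.0 dB), φ = -89.4°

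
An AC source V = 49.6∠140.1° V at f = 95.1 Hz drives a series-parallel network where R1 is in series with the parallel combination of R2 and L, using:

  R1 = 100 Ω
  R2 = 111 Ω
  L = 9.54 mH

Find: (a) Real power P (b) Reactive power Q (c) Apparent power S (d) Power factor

Step 1 — Angular frequency: ω = 2π·f = 2π·95.1 = 597.5 rad/s.
Step 2 — Component impedances:
  R1: Z = R = 100 Ω
  R2: Z = R = 111 Ω
  L: Z = jωL = j·597.5·0.00954 = 0 + j5.7 Ω
Step 3 — Parallel branch: R2 || L = 1/(1/R2 + 1/L) = 0.292 + j5.685 Ω.
Step 4 — Series with R1: Z_total = R1 + (R2 || L) = 100.3 + j5.685 Ω = 100.5∠3.2° Ω.
Step 5 — Source phasor: V = 49.6∠140.1° V = -38.05 + j31.82 V.
Step 6 — Current: I = V / Z = -0.3603 + j0.3377 A = 0.4938∠136.9° A.
Step 7 — Complex power: S = V·I* = 24.45 + j1.386 VA.
Step 8 — Real power: P = Re(S) = 24.45 W.
Step 9 — Reactive power: Q = Im(S) = 1.386 VAR.
Step 10 — Apparent power: |S| = 24.49 VA.
Step 11 — Power factor: PF = P/|S| = 0.9984 (lagging).

(a) P = 24.45 W  (b) Q = 1.386 VAR  (c) S = 24.49 VA  (d) PF = 0.9984 (lagging)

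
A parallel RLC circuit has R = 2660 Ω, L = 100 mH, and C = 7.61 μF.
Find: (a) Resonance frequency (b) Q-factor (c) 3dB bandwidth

Step 1 — Resonance: ω₀ = 1/√(LC) = 1/√(0.1·7.61e-06) = 1146 rad/s.
Step 2 — f₀ = ω₀/(2π) = 182.4 Hz.
Step 3 — Parallel Q: Q = R/(ω₀L) = 2660/(1146·0.1) = 23.2.
Step 4 — Bandwidth: Δω = ω₀/Q = 49.4 rad/s; BW = Δω/(2π) = 7.862 Hz.

(a) f₀ = 182.4 Hz  (b) Q = 23.2  (c) BW = 7.862 Hz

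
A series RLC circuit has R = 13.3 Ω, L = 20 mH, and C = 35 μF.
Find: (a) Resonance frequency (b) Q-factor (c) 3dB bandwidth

Step 1 — Resonance: ω₀ = 1/√(LC) = 1/√(0.02·3.5e-05) = 1195 rad/s.
Step 2 — f₀ = ω₀/(2π) = 190.2 Hz.
Step 3 — Series Q: Q = ω₀L/R = 1195·0.02/13.3 = 1.797.
Step 4 — Bandwidth: Δω = ω₀/Q = 665 rad/s; BW = Δω/(2π) = 105.8 Hz.

(a) f₀ = 190.2 Hz  (b) Q = 1.797  (c) BW = 105.8 Hz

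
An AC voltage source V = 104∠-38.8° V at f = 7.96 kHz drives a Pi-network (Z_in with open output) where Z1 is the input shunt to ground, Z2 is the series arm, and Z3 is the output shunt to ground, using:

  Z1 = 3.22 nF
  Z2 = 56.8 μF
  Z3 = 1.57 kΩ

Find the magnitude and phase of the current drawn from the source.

Step 1 — Angular frequency: ω = 2π·f = 2π·7960 = 5.001e+04 rad/s.
Step 2 — Component impedances:
  Z1: Z = 1/(jωC) = -j/(ω·C) = 0 - j6209 Ω
  Z2: Z = 1/(jωC) = -j/(ω·C) = 0 - j0.352 Ω
  Z3: Z = R = 1570 Ω
Step 3 — With open output, the series arm Z2 and the output shunt Z3 appear in series to ground: Z2 + Z3 = 1570 - j0.352 Ω.
Step 4 — Parallel with input shunt Z1: Z_in = Z1 || (Z2 + Z3) = 1476 - j373.4 Ω = 1522∠-14.2° Ω.
Step 5 — Source phasor: V = 104∠-38.8° V = 81.05 - j65.17 V.
Step 6 — Ohm's law: I = V / Z_total = (81.05 - j65.17) / (1476 - j373.4) = 0.06213 - j0.02844 A.
Step 7 — Convert to polar: |I| = 0.06833 A, ∠I = -24.6°.

I = 0.06833∠-24.6° A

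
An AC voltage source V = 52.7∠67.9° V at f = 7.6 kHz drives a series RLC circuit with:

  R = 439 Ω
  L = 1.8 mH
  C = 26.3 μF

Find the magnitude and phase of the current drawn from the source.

Step 1 — Angular frequency: ω = 2π·f = 2π·7600 = 4.775e+04 rad/s.
Step 2 — Component impedances:
  R: Z = R = 439 Ω
  L: Z = jωL = j·4.775e+04·0.0018 = 0 + j85.95 Ω
  C: Z = 1/(jωC) = -j/(ω·C) = 0 - j0.7963 Ω
Step 3 — Series combination: Z_total = R + L + C = 439 + j85.16 Ω = 447.2∠11.0° Ω.
Step 4 — Source phasor: V = 52.7∠67.9° V = 19.83 + j48.83 V.
Step 5 — Ohm's law: I = V / Z_total = (19.83 + j48.83) / (439 + j85.16) = 0.06432 + j0.09875 A.
Step 6 — Convert to polar: |I| = 0.1178 A, ∠I = 56.9°.

I = 0.1178∠56.9° A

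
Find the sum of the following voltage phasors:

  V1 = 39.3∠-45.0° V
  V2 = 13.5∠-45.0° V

Step 1 — Convert each phasor to rectangular form:
  V1 = 39.3·(cos(-45.0°) + j·sin(-45.0°)) = 27.79 - j27.79 V
  V2 = 13.5·(cos(-45.0°) + j·sin(-45.0°)) = 9.546 - j9.546 V
Step 2 — Sum components: V_total = 37.34 - j37.34 V.
Step 3 — Convert to polar: |V_total| = 52.8 V, ∠V_total = -45.0°.

V_total = 52.8∠-45.0° V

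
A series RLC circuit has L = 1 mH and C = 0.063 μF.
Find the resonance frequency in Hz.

Step 1 — Resonance condition Im(Z)=0 gives ω₀ = 1/√(LC).
Step 2 — ω₀ = 1/√(0.001·6.3e-08) = 1.26e+05 rad/s.
Step 3 — f₀ = ω₀/(2π) = 2.005e+04 Hz.

f₀ = 2.005e+04 Hz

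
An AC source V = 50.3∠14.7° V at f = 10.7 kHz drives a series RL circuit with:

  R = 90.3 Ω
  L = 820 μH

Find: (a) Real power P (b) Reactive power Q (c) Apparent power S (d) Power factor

Step 1 — Angular frequency: ω = 2π·f = 2π·1.07e+04 = 6.723e+04 rad/s.
Step 2 — Component impedances:
  R: Z = R = 90.3 Ω
  L: Z = jωL = j·6.723e+04·0.00082 = 0 + j55.13 Ω
Step 3 — Series combination: Z_total = R + L = 90.3 + j55.13 Ω = 105.8∠31.4° Ω.
Step 4 — Source phasor: V = 50.3∠14.7° V = 48.65 + j12.76 V.
Step 5 — Current: I = V / Z = 0.4554 - j0.1367 A = 0.4754∠-16.7° A.
Step 6 — Complex power: S = V·I* = 20.41 + j12.46 VA.
Step 7 — Real power: P = Re(S) = 20.41 W.
Step 8 — Reactive power: Q = Im(S) = 12.46 VAR.
Step 9 — Apparent power: |S| = 23.91 VA.
Step 10 — Power factor: PF = P/|S| = 0.8535 (lagging).

(a) P = 20.41 W  (b) Q = 12.46 VAR  (c) S = 23.91 VA  (d) PF = 0.8535 (lagging)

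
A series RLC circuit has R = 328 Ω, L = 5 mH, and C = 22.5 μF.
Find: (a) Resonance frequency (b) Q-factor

Step 1 — Resonance condition Im(Z)=0 gives ω₀ = 1/√(LC).
Step 2 — ω₀ = 1/√(0.005·2.25e-05) = 2981 rad/s.
Step 3 — f₀ = ω₀/(2π) = 474.5 Hz.
Step 4 — Series Q: Q = ω₀L/R = 2981·0.005/328 = 0.04545.

(a) f₀ = 474.5 Hz  (b) Q = 0.04545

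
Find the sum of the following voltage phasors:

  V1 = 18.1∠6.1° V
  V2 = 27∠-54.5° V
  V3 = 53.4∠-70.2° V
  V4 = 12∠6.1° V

Step 1 — Convert each phasor to rectangular form:
  V1 = 18.1·(cos(6.1°) + j·sin(6.1°)) = 18 + j1.923 V
  V2 = 27·(cos(-54.5°) + j·sin(-54.5°)) = 15.68 - j21.98 V
  V3 = 53.4·(cos(-70.2°) + j·sin(-70.2°)) = 18.09 - j50.24 V
  V4 = 12·(cos(6.1°) + j·sin(6.1°)) = 11.93 + j1.275 V
Step 2 — Sum components: V_total = 63.7 - j69.03 V.
Step 3 — Convert to polar: |V_total| = 93.92 V, ∠V_total = -47.3°.

V_total = 93.92∠-47.3° V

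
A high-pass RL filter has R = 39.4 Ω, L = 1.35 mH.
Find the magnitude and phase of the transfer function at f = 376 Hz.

Step 1 — Angular frequency: ω = 2π·376 = 2362 rad/s.
Step 2 — Transfer function: H(jω) = jωL/(R + jωL).
Step 3 — Numerator jωL = j·3.189; denominator R + jωL = 39.4 + j3.189.
Step 4 — H = 0.00651 + j0.08042.
Step 5 — Magnitude: |H| = 0.08068 (-21.9 dB); phase: φ = 85.4°.

|H| = 0.08068 (-21.9 dB), φ = 85.4°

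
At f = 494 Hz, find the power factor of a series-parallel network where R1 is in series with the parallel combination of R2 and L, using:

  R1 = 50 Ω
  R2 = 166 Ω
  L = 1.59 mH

Step 1 — Angular frequency: ω = 2π·f = 2π·494 = 3104 rad/s.
Step 2 — Component impedances:
  R1: Z = R = 50 Ω
  R2: Z = R = 166 Ω
  L: Z = jωL = j·3104·0.00159 = 0 + j4.935 Ω
Step 3 — Parallel branch: R2 || L = 1/(1/R2 + 1/L) = 0.1466 + j4.931 Ω.
Step 4 — Series with R1: Z_total = R1 + (R2 || L) = 50.15 + j4.931 Ω = 50.39∠5.6° Ω.
Step 5 — Power factor: PF = cos(φ) = Re(Z)/|Z| = 50.15/50.39 = 0.9952.
Step 6 — Type: Im(Z) = 4.931 ⇒ lagging (phase φ = 5.6°).

PF = 0.9952 (lagging, φ = 5.6°)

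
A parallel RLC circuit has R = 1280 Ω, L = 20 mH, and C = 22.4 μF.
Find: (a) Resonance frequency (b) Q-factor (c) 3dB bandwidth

Step 1 — Resonance: ω₀ = 1/√(LC) = 1/√(0.02·2.24e-05) = 1494 rad/s.
Step 2 — f₀ = ω₀/(2π) = 237.8 Hz.
Step 3 — Parallel Q: Q = R/(ω₀L) = 1280/(1494·0.02) = 42.84.
Step 4 — Bandwidth: Δω = ω₀/Q = 34.88 rad/s; BW = Δω/(2π) = 5.551 Hz.

(a) f₀ = 237.8 Hz  (b) Q = 42.84  (c) BW = 5.551 Hz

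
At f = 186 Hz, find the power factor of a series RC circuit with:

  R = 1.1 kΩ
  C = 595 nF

Step 1 — Angular frequency: ω = 2π·f = 2π·186 = 1169 rad/s.
Step 2 — Component impedances:
  R: Z = R = 1100 Ω
  C: Z = 1/(jωC) = -j/(ω·C) = 0 - j1438 Ω
Step 3 — Series combination: Z_total = R + C = 1100 - j1438 Ω = 1811∠-52.6° Ω.
Step 4 — Power factor: PF = cos(φ) = Re(Z)/|Z| = 1100/1810.6 = 0.6075.
Step 5 — Type: Im(Z) = -1438 ⇒ leading (phase φ = -52.6°).

PF = 0.6075 (leading, φ = -52.6°)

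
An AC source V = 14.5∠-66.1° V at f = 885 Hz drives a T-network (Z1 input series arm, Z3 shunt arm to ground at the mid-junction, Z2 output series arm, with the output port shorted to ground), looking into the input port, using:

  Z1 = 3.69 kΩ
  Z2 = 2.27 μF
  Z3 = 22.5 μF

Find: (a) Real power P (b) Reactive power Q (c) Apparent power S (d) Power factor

Step 1 — Angular frequency: ω = 2π·f = 2π·885 = 5561 rad/s.
Step 2 — Component impedances:
  Z1: Z = R = 3690 Ω
  Z2: Z = 1/(jωC) = -j/(ω·C) = 0 - j79.22 Ω
  Z3: Z = 1/(jωC) = -j/(ω·C) = 0 - j7.993 Ω
Step 3 — With the output port shorted to ground, the output series arm Z2 runs from the junction to ground; the shunt arm Z3 also runs from the junction to ground. They appear in parallel: Z3 || Z2 = 0 - j7.26 Ω.
Step 4 — Series with input arm Z1: Z_in = Z1 + (Z3 || Z2) = 3690 - j7.26 Ω = 3690∠-0.1° Ω.
Step 5 — Source phasor: V = 14.5∠-66.1° V = 5.875 - j13.26 V.
Step 6 — Current: I = V / Z = 0.001599 - j0.003589 A = 0.00393∠-66.0° A.
Step 7 — Complex power: S = V·I* = 0.05698 - j0.0001121 VA.
Step 8 — Real power: P = Re(S) = 0.05698 W.
Step 9 — Reactive power: Q = Im(S) = -0.0001121 VAR.
Step 10 — Apparent power: |S| = 0.05698 VA.
Step 11 — Power factor: PF = P/|S| = 1 (leading).

(a) P = 0.05698 W  (b) Q = -0.0001121 VAR  (c) S = 0.05698 VA  (d) PF = 1 (leading)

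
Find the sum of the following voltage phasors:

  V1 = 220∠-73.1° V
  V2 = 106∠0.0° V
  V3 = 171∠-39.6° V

Step 1 — Convert each phasor to rectangular form:
  V1 = 220·(cos(-73.1°) + j·sin(-73.1°)) = 63.95 - j210.5 V
  V2 = 106·(cos(0.0°) + j·sin(0.0°)) = 106 V
  V3 = 171·(cos(-39.6°) + j·sin(-39.6°)) = 131.8 - j109 V
Step 2 — Sum components: V_total = 301.7 - j319.5 V.
Step 3 — Convert to polar: |V_total| = 439.4 V, ∠V_total = -46.6°.

V_total = 439.4∠-46.6° V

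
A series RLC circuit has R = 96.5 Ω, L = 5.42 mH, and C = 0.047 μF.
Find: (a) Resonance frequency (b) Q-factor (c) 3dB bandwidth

Step 1 — Resonance: ω₀ = 1/√(LC) = 1/√(0.00542·4.7e-08) = 6.265e+04 rad/s.
Step 2 — f₀ = ω₀/(2π) = 9972 Hz.
Step 3 — Series Q: Q = ω₀L/R = 6.265e+04·0.00542/96.5 = 3.519.
Step 4 — Bandwidth: Δω = ω₀/Q = 1.78e+04 rad/s; BW = Δω/(2π) = 2834 Hz.

(a) f₀ = 9972 Hz  (b) Q = 3.519  (c) BW = 2834 Hz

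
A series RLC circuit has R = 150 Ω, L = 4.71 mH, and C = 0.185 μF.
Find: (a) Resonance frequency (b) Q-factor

Step 1 — Resonance condition Im(Z)=0 gives ω₀ = 1/√(LC).
Step 2 — ω₀ = 1/√(0.00471·1.85e-07) = 3.388e+04 rad/s.
Step 3 — f₀ = ω₀/(2π) = 5392 Hz.
Step 4 — Series Q: Q = ω₀L/R = 3.388e+04·0.00471/150 = 1.064.

(a) f₀ = 5392 Hz  (b) Q = 1.064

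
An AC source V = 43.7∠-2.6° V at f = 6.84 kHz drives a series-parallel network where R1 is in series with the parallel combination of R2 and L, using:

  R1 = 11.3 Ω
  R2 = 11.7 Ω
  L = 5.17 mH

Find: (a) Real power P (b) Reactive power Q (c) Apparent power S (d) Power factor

Step 1 — Angular frequency: ω = 2π·f = 2π·6840 = 4.298e+04 rad/s.
Step 2 — Component impedances:
  R1: Z = R = 11.3 Ω
  R2: Z = R = 11.7 Ω
  L: Z = jωL = j·4.298e+04·0.00517 = 0 + j222.2 Ω
Step 3 — Parallel branch: R2 || L = 1/(1/R2 + 1/L) = 11.67 + j0.6144 Ω.
Step 4 — Series with R1: Z_total = R1 + (R2 || L) = 22.97 + j0.6144 Ω = 22.98∠1.5° Ω.
Step 5 — Source phasor: V = 43.7∠-2.6° V = 43.66 - j1.982 V.
Step 6 — Current: I = V / Z = 1.897 - j0.1371 A = 1.902∠-4.1° A.
Step 7 — Complex power: S = V·I* = 83.09 + j2.223 VA.
Step 8 — Real power: P = Re(S) = 83.09 W.
Step 9 — Reactive power: Q = Im(S) = 2.223 VAR.
Step 10 — Apparent power: |S| = 83.12 VA.
Step 11 — Power factor: PF = P/|S| = 0.9996 (lagging).

(a) P = 83.09 W  (b) Q = 2.223 VAR  (c) S = 83.12 VA  (d) PF = 0.9996 (lagging)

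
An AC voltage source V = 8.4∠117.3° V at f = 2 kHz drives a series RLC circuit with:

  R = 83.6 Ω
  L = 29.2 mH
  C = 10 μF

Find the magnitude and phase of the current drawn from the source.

Step 1 — Angular frequency: ω = 2π·f = 2π·2000 = 1.257e+04 rad/s.
Step 2 — Component impedances:
  R: Z = R = 83.6 Ω
  L: Z = jωL = j·1.257e+04·0.0292 = 0 + j366.9 Ω
  C: Z = 1/(jωC) = -j/(ω·C) = 0 - j7.958 Ω
Step 3 — Series combination: Z_total = R + L + C = 83.6 + j359 Ω = 368.6∠76.9° Ω.
Step 4 — Source phasor: V = 8.4∠117.3° V = -3.853 + j7.464 V.
Step 5 — Ohm's law: I = V / Z_total = (-3.853 + j7.464) / (83.6 + j359) = 0.01735 + j0.01477 A.
Step 6 — Convert to polar: |I| = 0.02279 A, ∠I = 40.4°.

I = 0.02279∠40.4° A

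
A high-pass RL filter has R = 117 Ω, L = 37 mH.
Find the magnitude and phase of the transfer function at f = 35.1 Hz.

Step 1 — Angular frequency: ω = 2π·35.1 = 220.5 rad/s.
Step 2 — Transfer function: H(jω) = jωL/(R + jωL).
Step 3 — Numerator jωL = j·8.16; denominator R + jωL = 117 + j8.16.
Step 4 — H = 0.004841 + j0.06941.
Step 5 — Magnitude: |H| = 0.06957 (-23.2 dB); phase: φ = 86.0°.

|H| = 0.06957 (-23.2 dB), φ = 86.0°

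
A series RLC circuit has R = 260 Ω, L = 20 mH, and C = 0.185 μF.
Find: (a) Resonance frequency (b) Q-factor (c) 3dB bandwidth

Step 1 — Resonance: ω₀ = 1/√(LC) = 1/√(0.02·1.85e-07) = 1.644e+04 rad/s.
Step 2 — f₀ = ω₀/(2π) = 2616 Hz.
Step 3 — Series Q: Q = ω₀L/R = 1.644e+04·0.02/260 = 1.265.
Step 4 — Bandwidth: Δω = ω₀/Q = 1.3e+04 rad/s; BW = Δω/(2π) = 2069 Hz.

(a) f₀ = 2616 Hz  (b) Q = 1.265  (c) BW = 2069 Hz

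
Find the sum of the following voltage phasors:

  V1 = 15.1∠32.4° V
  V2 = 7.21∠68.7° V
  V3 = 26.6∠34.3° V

Step 1 — Convert each phasor to rectangular form:
  V1 = 15.1·(cos(32.4°) + j·sin(32.4°)) = 12.75 + j8.091 V
  V2 = 7.21·(cos(68.7°) + j·sin(68.7°)) = 2.619 + j6.717 V
  V3 = 26.6·(cos(34.3°) + j·sin(34.3°)) = 21.97 + j14.99 V
Step 2 — Sum components: V_total = 37.34 + j29.8 V.
Step 3 — Convert to polar: |V_total| = 47.77 V, ∠V_total = 38.6°.

V_total = 47.77∠38.6° V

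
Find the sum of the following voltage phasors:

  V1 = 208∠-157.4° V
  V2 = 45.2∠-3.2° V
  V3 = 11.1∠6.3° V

Step 1 — Convert each phasor to rectangular form:
  V1 = 208·(cos(-157.4°) + j·sin(-157.4°)) = -192 - j79.93 V
  V2 = 45.2·(cos(-3.2°) + j·sin(-3.2°)) = 45.13 - j2.523 V
  V3 = 11.1·(cos(6.3°) + j·sin(6.3°)) = 11.03 + j1.218 V
Step 2 — Sum components: V_total = -135.9 - j81.24 V.
Step 3 — Convert to polar: |V_total| = 158.3 V, ∠V_total = -149.1°.

V_total = 158.3∠-149.1° V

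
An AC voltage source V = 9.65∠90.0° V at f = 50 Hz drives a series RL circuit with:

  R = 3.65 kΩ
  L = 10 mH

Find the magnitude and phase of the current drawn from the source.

Step 1 — Angular frequency: ω = 2π·f = 2π·50 = 314.2 rad/s.
Step 2 — Component impedances:
  R: Z = R = 3650 Ω
  L: Z = jωL = j·314.2·0.01 = 0 + j3.142 Ω
Step 3 — Series combination: Z_total = R + L = 3650 + j3.142 Ω = 3650∠0.0° Ω.
Step 4 — Source phasor: V = 9.65∠90.0° V = 0 + j9.65 V.
Step 5 — Ohm's law: I = V / Z_total = (0 + j9.65) / (3650 + j3.142) = 2.276e-06 + j0.002644 A.
Step 6 — Convert to polar: |I| = 0.002644 A, ∠I = 90.0°.

I = 0.002644∠90.0° A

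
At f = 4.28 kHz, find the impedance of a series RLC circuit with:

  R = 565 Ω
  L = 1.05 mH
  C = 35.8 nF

Step 1 — Angular frequency: ω = 2π·f = 2π·4280 = 2.689e+04 rad/s.
Step 2 — Component impedances:
  R: Z = R = 565 Ω
  L: Z = jωL = j·2.689e+04·0.00105 = 0 + j28.24 Ω
  C: Z = 1/(jωC) = -j/(ω·C) = 0 - j1039 Ω
Step 3 — Series combination: Z_total = R + L + C = 565 - j1010 Ω = 1158∠-60.8° Ω.

Z = 565 - j1010 Ω = 1158∠-60.8° Ω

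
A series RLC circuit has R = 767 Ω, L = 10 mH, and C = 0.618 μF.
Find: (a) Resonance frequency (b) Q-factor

Step 1 — Resonance condition Im(Z)=0 gives ω₀ = 1/√(LC).
Step 2 — ω₀ = 1/√(0.01·6.18e-07) = 1.272e+04 rad/s.
Step 3 — f₀ = ω₀/(2π) = 2025 Hz.
Step 4 — Series Q: Q = ω₀L/R = 1.272e+04·0.01/767 = 0.1658.

(a) f₀ = 2025 Hz  (b) Q = 0.1658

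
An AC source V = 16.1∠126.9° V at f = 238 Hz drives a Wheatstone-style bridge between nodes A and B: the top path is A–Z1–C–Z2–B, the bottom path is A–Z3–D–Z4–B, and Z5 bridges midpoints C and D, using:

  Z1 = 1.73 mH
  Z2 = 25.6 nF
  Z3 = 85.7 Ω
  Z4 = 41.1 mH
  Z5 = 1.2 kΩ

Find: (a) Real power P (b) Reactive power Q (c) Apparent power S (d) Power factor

Step 1 — Angular frequency: ω = 2π·f = 2π·238 = 1495 rad/s.
Step 2 — Component impedances:
  Z1: Z = jωL = j·1495·0.00173 = 0 + j2.587 Ω
  Z2: Z = 1/(jωC) = -j/(ω·C) = 0 - j2.612e+04 Ω
  Z3: Z = R = 85.7 Ω
  Z4: Z = jωL = j·1495·0.0411 = 0 + j61.46 Ω
  Z5: Z = R = 1200 Ω
Step 3 — Bridge requires nodal analysis (the Z5 bridge couples midpoints C and D, so the two paths cannot be reduced to a simple series/parallel combination). Setting node B to ground and injecting 1 A at node A, the 3-node admittance system at A, C, D solves to V_A = Z_AB = 80.36 + j61.37 Ω = 101.1∠37.4° Ω.
Step 4 — Source phasor: V = 16.1∠126.9° V = -9.667 + j12.87 V.
Step 5 — Current: I = V / Z = 0.001298 + j0.1592 A = 0.1592∠89.5° A.
Step 6 — Complex power: S = V·I* = 2.037 + j1.556 VA.
Step 7 — Real power: P = Re(S) = 2.037 W.
Step 8 — Reactive power: Q = Im(S) = 1.556 VAR.
Step 9 — Apparent power: |S| = 2.563 VA.
Step 10 — Power factor: PF = P/|S| = 0.7948 (lagging).

(a) P = 2.037 W  (b) Q = 1.556 VAR  (c) S = 2.563 VA  (d) PF = 0.7948 (lagging)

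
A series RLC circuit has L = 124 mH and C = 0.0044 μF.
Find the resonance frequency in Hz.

Step 1 — Resonance condition Im(Z)=0 gives ω₀ = 1/√(LC).
Step 2 — ω₀ = 1/√(0.124·4.4e-09) = 4.281e+04 rad/s.
Step 3 — f₀ = ω₀/(2π) = 6814 Hz.

f₀ = 6814 Hz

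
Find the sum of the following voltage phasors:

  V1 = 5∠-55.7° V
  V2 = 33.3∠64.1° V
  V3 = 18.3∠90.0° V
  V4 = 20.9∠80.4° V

Step 1 — Convert each phasor to rectangular form:
  V1 = 5·(cos(-55.7°) + j·sin(-55.7°)) = 2.818 - j4.13 V
  V2 = 33.3·(cos(64.1°) + j·sin(64.1°)) = 14.55 + j29.96 V
  V3 = 18.3·(cos(90.0°) + j·sin(90.0°)) = 0 + j18.3 V
  V4 = 20.9·(cos(80.4°) + j·sin(80.4°)) = 3.485 + j20.61 V
Step 2 — Sum components: V_total = 20.85 + j64.73 V.
Step 3 — Convert to polar: |V_total| = 68.01 V, ∠V_total = 72.1°.

V_total = 68.01∠72.1° V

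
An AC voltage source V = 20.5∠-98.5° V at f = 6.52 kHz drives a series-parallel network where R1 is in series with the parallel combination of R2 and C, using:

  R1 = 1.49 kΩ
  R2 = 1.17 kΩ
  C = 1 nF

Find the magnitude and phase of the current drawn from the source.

Step 1 — Angular frequency: ω = 2π·f = 2π·6520 = 4.097e+04 rad/s.
Step 2 — Component impedances:
  R1: Z = R = 1490 Ω
  R2: Z = R = 1170 Ω
  C: Z = 1/(jωC) = -j/(ω·C) = 0 - j2.441e+04 Ω
Step 3 — Parallel branch: R2 || C = 1/(1/R2 + 1/C) = 1167 - j55.95 Ω.
Step 4 — Series with R1: Z_total = R1 + (R2 || C) = 2657 - j55.95 Ω = 2658∠-1.2° Ω.
Step 5 — Source phasor: V = 20.5∠-98.5° V = -3.03 - j20.27 V.
Step 6 — Ohm's law: I = V / Z_total = (-3.03 - j20.27) / (2657 - j55.95) = -0.0009792 - j0.00765 A.
Step 7 — Convert to polar: |I| = 0.007713 A, ∠I = -97.3°.

I = 0.007713∠-97.3° A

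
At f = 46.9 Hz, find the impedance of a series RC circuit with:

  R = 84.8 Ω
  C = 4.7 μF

Step 1 — Angular frequency: ω = 2π·f = 2π·46.9 = 294.7 rad/s.
Step 2 — Component impedances:
  R: Z = R = 84.8 Ω
  C: Z = 1/(jωC) = -j/(ω·C) = 0 - j722 Ω
Step 3 — Series combination: Z_total = R + C = 84.8 - j722 Ω = 727∠-83.3° Ω.

Z = 84.8 - j722 Ω = 727∠-83.3° Ω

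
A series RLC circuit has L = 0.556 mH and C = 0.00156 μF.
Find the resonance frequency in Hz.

Step 1 — Resonance condition Im(Z)=0 gives ω₀ = 1/√(LC).
Step 2 — ω₀ = 1/√(0.000556·1.56e-09) = 1.074e+06 rad/s.
Step 3 — f₀ = ω₀/(2π) = 1.709e+05 Hz.

f₀ = 1.709e+05 Hz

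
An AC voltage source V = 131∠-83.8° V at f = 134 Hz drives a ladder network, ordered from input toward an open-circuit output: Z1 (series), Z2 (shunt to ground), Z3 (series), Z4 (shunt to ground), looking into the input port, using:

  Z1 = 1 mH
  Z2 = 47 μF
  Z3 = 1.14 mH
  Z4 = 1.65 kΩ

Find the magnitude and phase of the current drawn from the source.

Step 1 — Angular frequency: ω = 2π·f = 2π·134 = 841.9 rad/s.
Step 2 — Component impedances:
  Z1: Z = jωL = j·841.9·0.001 = 0 + j0.8419 Ω
  Z2: Z = 1/(jωC) = -j/(ω·C) = 0 - j25.27 Ω
  Z3: Z = jωL = j·841.9·0.00114 = 0 + j0.9598 Ω
  Z4: Z = R = 1650 Ω
Step 3 — Ladder network (open output): work backward from the far end, alternating series and parallel combinations. Z_in = 0.387 - j24.42 Ω = 24.43∠-89.1° Ω.
Step 4 — Source phasor: V = 131∠-83.8° V = 14.15 - j130.2 V.
Step 5 — Ohm's law: I = V / Z_total = (14.15 - j130.2) / (0.387 - j24.42) = 5.34 + j0.4947 A.
Step 6 — Convert to polar: |I| = 5.363 A, ∠I = 5.3°.

I = 5.363∠5.3° A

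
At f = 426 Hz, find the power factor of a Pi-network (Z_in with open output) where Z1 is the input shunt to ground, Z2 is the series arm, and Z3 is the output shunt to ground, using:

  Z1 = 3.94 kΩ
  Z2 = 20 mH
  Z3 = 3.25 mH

Step 1 — Angular frequency: ω = 2π·f = 2π·426 = 2677 rad/s.
Step 2 — Component impedances:
  Z1: Z = R = 3940 Ω
  Z2: Z = jωL = j·2677·0.02 = 0 + j53.53 Ω
  Z3: Z = jωL = j·2677·0.00325 = 0 + j8.699 Ω
Step 3 — With open output, the series arm Z2 and the output shunt Z3 appear in series to ground: Z2 + Z3 = 0 + j62.23 Ω.
Step 4 — Parallel with input shunt Z1: Z_in = Z1 || (Z2 + Z3) = 0.9827 + j62.22 Ω = 62.22∠89.1° Ω.
Step 5 — Power factor: PF = cos(φ) = Re(Z)/|Z| = 0.9827/62.22 = 0.01579.
Step 6 — Type: Im(Z) = 62.22 ⇒ lagging (phase φ = 89.1°).

PF = 0.01579 (lagging, φ = 89.1°)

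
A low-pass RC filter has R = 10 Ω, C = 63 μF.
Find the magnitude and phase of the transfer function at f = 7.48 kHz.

Step 1 — Angular frequency: ω = 2π·7480 = 4.7e+04 rad/s.
Step 2 — Transfer function: H(jω) = 1/(1 + jωRC).
Step 3 — Denominator: 1 + jωRC = 1 + j·4.7e+04·10·6.3e-05 = 1 + j29.61.
Step 4 — H = 0.001139 - j0.03374.
Step 5 — Magnitude: |H| = 0.03375 (-29.4 dB); phase: φ = -88.1°.

|H| = 0.03375 (-29.4 dB), φ = -88.1°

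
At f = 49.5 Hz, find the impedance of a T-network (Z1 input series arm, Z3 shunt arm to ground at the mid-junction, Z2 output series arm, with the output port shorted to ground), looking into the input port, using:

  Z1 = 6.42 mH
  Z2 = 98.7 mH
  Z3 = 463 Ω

Step 1 — Angular frequency: ω = 2π·f = 2π·49.5 = 311 rad/s.
Step 2 — Component impedances:
  Z1: Z = jωL = j·311·0.00642 = 0 + j1.997 Ω
  Z2: Z = jωL = j·311·0.0987 = 0 + j30.7 Ω
  Z3: Z = R = 463 Ω
Step 3 — With the output port shorted to ground, the output series arm Z2 runs from the junction to ground; the shunt arm Z3 also runs from the junction to ground. They appear in parallel: Z3 || Z2 = 2.026 + j30.56 Ω.
Step 4 — Series with input arm Z1: Z_in = Z1 + (Z3 || Z2) = 2.026 + j32.56 Ω = 32.62∠86.4° Ω.

Z = 2.026 + j32.56 Ω = 32.62∠86.4° Ω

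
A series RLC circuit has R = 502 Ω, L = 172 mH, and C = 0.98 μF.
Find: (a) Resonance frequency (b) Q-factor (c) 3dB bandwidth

Step 1 — Resonance: ω₀ = 1/√(LC) = 1/√(0.172·9.8e-07) = 2436 rad/s.
Step 2 — f₀ = ω₀/(2π) = 387.7 Hz.
Step 3 — Series Q: Q = ω₀L/R = 2436·0.172/502 = 0.8345.
Step 4 — Bandwidth: Δω = ω₀/Q = 2919 rad/s; BW = Δω/(2π) = 464.5 Hz.

(a) f₀ = 387.7 Hz  (b) Q = 0.8345  (c) BW = 464.5 Hz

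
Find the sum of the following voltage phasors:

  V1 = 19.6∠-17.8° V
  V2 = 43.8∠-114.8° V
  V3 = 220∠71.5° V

Step 1 — Convert each phasor to rectangular form:
  V1 = 19.6·(cos(-17.8°) + j·sin(-17.8°)) = 18.66 - j5.992 V
  V2 = 43.8·(cos(-114.8°) + j·sin(-114.8°)) = -18.37 - j39.76 V
  V3 = 220·(cos(71.5°) + j·sin(71.5°)) = 69.81 + j208.6 V
Step 2 — Sum components: V_total = 70.1 + j162.9 V.
Step 3 — Convert to polar: |V_total| = 177.3 V, ∠V_total = 66.7°.

V_total = 177.3∠66.7° V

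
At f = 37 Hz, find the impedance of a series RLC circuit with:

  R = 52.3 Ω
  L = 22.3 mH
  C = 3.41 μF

Step 1 — Angular frequency: ω = 2π·f = 2π·37 = 232.5 rad/s.
Step 2 — Component impedances:
  R: Z = R = 52.3 Ω
  L: Z = jωL = j·232.5·0.0223 = 0 + j5.184 Ω
  C: Z = 1/(jωC) = -j/(ω·C) = 0 - j1261 Ω
Step 3 — Series combination: Z_total = R + L + C = 52.3 - j1256 Ω = 1257∠-87.6° Ω.

Z = 52.3 - j1256 Ω = 1257∠-87.6° Ω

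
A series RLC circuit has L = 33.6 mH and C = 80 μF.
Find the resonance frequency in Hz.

Step 1 — Resonance condition Im(Z)=0 gives ω₀ = 1/√(LC).
Step 2 — ω₀ = 1/√(0.0336·8e-05) = 609.9 rad/s.
Step 3 — f₀ = ω₀/(2π) = 97.07 Hz.

f₀ = 97.07 Hz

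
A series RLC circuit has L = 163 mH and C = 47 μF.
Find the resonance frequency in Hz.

Step 1 — Resonance condition Im(Z)=0 gives ω₀ = 1/√(LC).
Step 2 — ω₀ = 1/√(0.163·4.7e-05) = 361.3 rad/s.
Step 3 — f₀ = ω₀/(2π) = 57.5 Hz.

f₀ = 57.5 Hz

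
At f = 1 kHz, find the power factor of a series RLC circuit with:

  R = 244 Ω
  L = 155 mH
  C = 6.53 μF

Step 1 — Angular frequency: ω = 2π·f = 2π·1000 = 6283 rad/s.
Step 2 — Component impedances:
  R: Z = R = 244 Ω
  L: Z = jωL = j·6283·0.155 = 0 + j973.9 Ω
  C: Z = 1/(jωC) = -j/(ω·C) = 0 - j24.37 Ω
Step 3 — Series combination: Z_total = R + L + C = 244 + j949.5 Ω = 980.4∠75.6° Ω.
Step 4 — Power factor: PF = cos(φ) = Re(Z)/|Z| = 244/980.4 = 0.2489.
Step 5 — Type: Im(Z) = 949.5 ⇒ lagging (phase φ = 75.6°).

PF = 0.2489 (lagging, φ = 75.6°)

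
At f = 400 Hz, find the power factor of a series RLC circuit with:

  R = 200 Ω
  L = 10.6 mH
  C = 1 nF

Step 1 — Angular frequency: ω = 2π·f = 2π·400 = 2513 rad/s.
Step 2 — Component impedances:
  R: Z = R = 200 Ω
  L: Z = jωL = j·2513·0.0106 = 0 + j26.64 Ω
  C: Z = 1/(jωC) = -j/(ω·C) = 0 - j3.979e+05 Ω
Step 3 — Series combination: Z_total = R + L + C = 200 - j3.979e+05 Ω = 3.979e+05∠-90.0° Ω.
Step 4 — Power factor: PF = cos(φ) = Re(Z)/|Z| = 200/3.9786e+05 = 0.0005027.
Step 5 — Type: Im(Z) = -3.979e+05 ⇒ leading (phase φ = -90.0°).

PF = 0.0005027 (leading, φ = -90.0°)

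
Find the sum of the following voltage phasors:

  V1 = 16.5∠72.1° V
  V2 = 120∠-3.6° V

Step 1 — Convert each phasor to rectangular form:
  V1 = 16.5·(cos(72.1°) + j·sin(72.1°)) = 5.071 + j15.7 V
  V2 = 120·(cos(-3.6°) + j·sin(-3.6°)) = 119.8 - j7.535 V
Step 2 — Sum components: V_total = 124.8 + j8.166 V.
Step 3 — Convert to polar: |V_total| = 125.1 V, ∠V_total = 3.7°.

V_total = 125.1∠3.7° V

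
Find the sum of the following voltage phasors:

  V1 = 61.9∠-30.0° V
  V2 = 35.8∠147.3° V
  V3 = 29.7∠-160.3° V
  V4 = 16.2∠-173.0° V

Step 1 — Convert each phasor to rectangular form:
  V1 = 61.9·(cos(-30.0°) + j·sin(-30.0°)) = 53.61 - j30.95 V
  V2 = 35.8·(cos(147.3°) + j·sin(147.3°)) = -30.13 + j19.34 V
  V3 = 29.7·(cos(-160.3°) + j·sin(-160.3°)) = -27.96 - j10.01 V
  V4 = 16.2·(cos(-173.0°) + j·sin(-173.0°)) = -16.08 - j1.974 V
Step 2 — Sum components: V_total = -20.56 - j23.6 V.
Step 3 — Convert to polar: |V_total| = 31.3 V, ∠V_total = -131.1°.

V_total = 31.3∠-131.1° V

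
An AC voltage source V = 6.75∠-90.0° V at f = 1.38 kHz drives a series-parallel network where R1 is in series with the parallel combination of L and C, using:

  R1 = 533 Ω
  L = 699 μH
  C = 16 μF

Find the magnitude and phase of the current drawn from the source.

Step 1 — Angular frequency: ω = 2π·f = 2π·1380 = 8671 rad/s.
Step 2 — Component impedances:
  R1: Z = R = 533 Ω
  L: Z = jωL = j·8671·0.000699 = 0 + j6.061 Ω
  C: Z = 1/(jωC) = -j/(ω·C) = 0 - j7.208 Ω
Step 3 — Parallel branch: L || C = 1/(1/L + 1/C) = 0 + j38.08 Ω.
Step 4 — Series with R1: Z_total = R1 + (L || C) = 533 + j38.08 Ω = 534.4∠4.1° Ω.
Step 5 — Source phasor: V = 6.75∠-90.0° V = 0 - j6.75 V.
Step 6 — Ohm's law: I = V / Z_total = (0 - j6.75) / (533 + j38.08) = -0.0009002 - j0.0126 A.
Step 7 — Convert to polar: |I| = 0.01263 A, ∠I = -94.1°.

I = 0.01263∠-94.1° A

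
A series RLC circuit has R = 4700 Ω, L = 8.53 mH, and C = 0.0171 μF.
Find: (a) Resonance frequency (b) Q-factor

Step 1 — Resonance condition Im(Z)=0 gives ω₀ = 1/√(LC).
Step 2 — ω₀ = 1/√(0.00853·1.71e-08) = 8.28e+04 rad/s.
Step 3 — f₀ = ω₀/(2π) = 1.318e+04 Hz.
Step 4 — Series Q: Q = ω₀L/R = 8.28e+04·0.00853/4700 = 0.1503.

(a) f₀ = 1.318e+04 Hz  (b) Q = 0.1503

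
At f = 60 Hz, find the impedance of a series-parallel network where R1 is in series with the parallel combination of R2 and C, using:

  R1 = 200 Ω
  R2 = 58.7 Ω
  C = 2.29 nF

Step 1 — Angular frequency: ω = 2π·f = 2π·60 = 377 rad/s.
Step 2 — Component impedances:
  R1: Z = R = 200 Ω
  R2: Z = R = 58.7 Ω
  C: Z = 1/(jωC) = -j/(ω·C) = 0 - j1.158e+06 Ω
Step 3 — Parallel branch: R2 || C = 1/(1/R2 + 1/C) = 58.7 - j0.002975 Ω.
Step 4 — Series with R1: Z_total = R1 + (R2 || C) = 258.7 - j0.002975 Ω = 258.7∠-0.0° Ω.

Z = 258.7 - j0.002975 Ω = 258.7∠-0.0° Ω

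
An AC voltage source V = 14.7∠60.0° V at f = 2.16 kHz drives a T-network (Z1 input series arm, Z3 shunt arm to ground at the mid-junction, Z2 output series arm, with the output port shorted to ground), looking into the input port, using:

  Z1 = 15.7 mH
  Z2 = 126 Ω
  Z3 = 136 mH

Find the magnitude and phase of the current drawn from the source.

Step 1 — Angular frequency: ω = 2π·f = 2π·2160 = 1.357e+04 rad/s.
Step 2 — Component impedances:
  Z1: Z = jωL = j·1.357e+04·0.0157 = 0 + j213.1 Ω
  Z2: Z = R = 126 Ω
  Z3: Z = jωL = j·1.357e+04·0.136 = 0 + j1846 Ω
Step 3 — With the output port shorted to ground, the output series arm Z2 runs from the junction to ground; the shunt arm Z3 also runs from the junction to ground. They appear in parallel: Z3 || Z2 = 125.4 + j8.561 Ω.
Step 4 — Series with input arm Z1: Z_in = Z1 + (Z3 || Z2) = 125.4 + j221.6 Ω = 254.7∠60.5° Ω.
Step 5 — Source phasor: V = 14.7∠60.0° V = 7.35 + j12.73 V.
Step 6 — Ohm's law: I = V / Z_total = (7.35 + j12.73) / (125.4 + j221.6) = 0.05772 - j0.0004999 A.
Step 7 — Convert to polar: |I| = 0.05772 A, ∠I = -0.5°.

I = 0.05772∠-0.5° A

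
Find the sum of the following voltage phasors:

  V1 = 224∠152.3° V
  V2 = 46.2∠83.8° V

Step 1 — Convert each phasor to rectangular form:
  V1 = 224·(cos(152.3°) + j·sin(152.3°)) = -198.3 + j104.1 V
  V2 = 46.2·(cos(83.8°) + j·sin(83.8°)) = 4.99 + j45.93 V
Step 2 — Sum components: V_total = -193.3 + j150.1 V.
Step 3 — Convert to polar: |V_total| = 244.7 V, ∠V_total = 142.2°.

V_total = 244.7∠142.2° V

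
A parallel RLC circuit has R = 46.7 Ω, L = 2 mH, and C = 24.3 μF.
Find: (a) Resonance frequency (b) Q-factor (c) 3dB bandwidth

Step 1 — Resonance: ω₀ = 1/√(LC) = 1/√(0.002·2.43e-05) = 4536 rad/s.
Step 2 — f₀ = ω₀/(2π) = 721.9 Hz.
Step 3 — Parallel Q: Q = R/(ω₀L) = 46.7/(4536·0.002) = 5.148.
Step 4 — Bandwidth: Δω = ω₀/Q = 881.2 rad/s; BW = Δω/(2π) = 140.2 Hz.

(a) f₀ = 721.9 Hz  (b) Q = 5.148  (c) BW = 140.2 Hz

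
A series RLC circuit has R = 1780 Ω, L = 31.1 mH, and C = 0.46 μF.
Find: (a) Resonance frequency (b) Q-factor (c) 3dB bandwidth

Step 1 — Resonance: ω₀ = 1/√(LC) = 1/√(0.0311·4.6e-07) = 8361 rad/s.
Step 2 — f₀ = ω₀/(2π) = 1331 Hz.
Step 3 — Series Q: Q = ω₀L/R = 8361·0.0311/1780 = 0.1461.
Step 4 — Bandwidth: Δω = ω₀/Q = 5.723e+04 rad/s; BW = Δω/(2π) = 9109 Hz.

(a) f₀ = 1331 Hz  (b) Q = 0.1461  (c) BW = 9109 Hz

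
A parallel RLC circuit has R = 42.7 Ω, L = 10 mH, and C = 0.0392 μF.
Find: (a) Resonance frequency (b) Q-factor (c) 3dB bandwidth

Step 1 — Resonance: ω₀ = 1/√(LC) = 1/√(0.01·3.92e-08) = 5.051e+04 rad/s.
Step 2 — f₀ = ω₀/(2π) = 8039 Hz.
Step 3 — Parallel Q: Q = R/(ω₀L) = 42.7/(5.051e+04·0.01) = 0.08454.
Step 4 — Bandwidth: Δω = ω₀/Q = 5.974e+05 rad/s; BW = Δω/(2π) = 9.508e+04 Hz.

(a) f₀ = 8039 Hz  (b) Q = 0.08454  (c) BW = 9.508e+04 Hz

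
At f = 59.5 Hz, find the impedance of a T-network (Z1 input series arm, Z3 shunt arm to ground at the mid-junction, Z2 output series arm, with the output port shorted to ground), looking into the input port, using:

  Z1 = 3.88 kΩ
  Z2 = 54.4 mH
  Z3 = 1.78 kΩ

Step 1 — Angular frequency: ω = 2π·f = 2π·59.5 = 373.8 rad/s.
Step 2 — Component impedances:
  Z1: Z = R = 3880 Ω
  Z2: Z = jωL = j·373.8·0.0544 = 0 + j20.34 Ω
  Z3: Z = R = 1780 Ω
Step 3 — With the output port shorted to ground, the output series arm Z2 runs from the junction to ground; the shunt arm Z3 also runs from the junction to ground. They appear in parallel: Z3 || Z2 = 0.2323 + j20.33 Ω.
Step 4 — Series with input arm Z1: Z_in = Z1 + (Z3 || Z2) = 3880 + j20.33 Ω = 3880∠0.3° Ω.

Z = 3880 + j20.33 Ω = 3880∠0.3° Ω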